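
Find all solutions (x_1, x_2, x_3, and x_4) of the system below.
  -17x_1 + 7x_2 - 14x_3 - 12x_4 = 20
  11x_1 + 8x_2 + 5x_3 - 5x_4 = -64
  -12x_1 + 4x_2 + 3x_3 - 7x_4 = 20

infinitely many solutions

Row-reduce:
R1 ← R1 / (-17).
R2 ← R2 − 11·R1.
R3 ← R3 + 12·R1.
R2 ← R2 / (213/17).
R1 ← R1 + 7/17·R2.
R3 ← R3 + 16/17·R2.
R3 ← R3 / (893/71).
R1 ← R1 − 49/71·R3.
R2 ← R2 + 23/71·R3.
Rank is 3 with 4 unknowns, leaving x_4 free.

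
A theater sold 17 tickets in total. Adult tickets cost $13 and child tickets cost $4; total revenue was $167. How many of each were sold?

adult tickets: 11, child tickets: 6

Let a = adult tickets, c = child tickets.
  c + a = 17
  13a + 4c = 167
Row-reduce the augmented matrix:
R2 ← R2 − 13·R1.
R2 ← R2 / (-9).
R1 ← R1 − 1·R2.
Reading off the reduced rows gives a = 11, c = 6.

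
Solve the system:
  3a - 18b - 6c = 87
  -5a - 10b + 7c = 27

infinitely many solutions

Row-reduce:
R1 ← R1 / (3).
R2 ← R2 + 5·R1.
R2 ← R2 / (-40).
R1 ← R1 + 6·R2.
Rank is 2 with 3 unknowns, leaving c free.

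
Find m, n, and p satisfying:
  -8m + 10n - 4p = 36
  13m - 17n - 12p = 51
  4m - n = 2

m = 1, n = 2, p = -6

Row-reduce the augmented matrix:
R1 ← R1 / (-8).
R2 ← R2 − 13·R1.
R3 ← R3 − 4·R1.
R2 ← R2 / (-3/4).
R1 ← R1 + 5/4·R2.
R3 ← R3 − 4·R2.
R3 ← R3 / (-302/3).
R1 ← R1 − 94/3·R3.
R2 ← R2 − 74/3·R3.
Reading off the reduced rows gives m = 1, n = 2, p = -6.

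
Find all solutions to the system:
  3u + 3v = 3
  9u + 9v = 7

Row-reduce:
R1 ← R1 / (3).
R2 ← R2 − 9·R1.
Row 2 reduces to 0 = -2, a contradiction. The system is inconsistent.

no solution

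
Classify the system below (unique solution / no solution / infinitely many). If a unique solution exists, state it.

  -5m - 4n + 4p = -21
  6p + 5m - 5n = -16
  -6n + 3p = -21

m = 1, n = 3, p = -1

Row-reduce the augmented matrix:
R1 ← R1 / (-5).
R2 ← R2 − 5·R1.
R2 ← R2 / (-9).
R1 ← R1 − 4/5·R2.
R3 ← R3 + 6·R2.
R3 ← R3 / (-11/3).
R1 ← R1 − 4/45·R3.
R2 ← R2 + 10/9·R3.
Reading off the reduced rows gives m = 1, n = 3, p = -1.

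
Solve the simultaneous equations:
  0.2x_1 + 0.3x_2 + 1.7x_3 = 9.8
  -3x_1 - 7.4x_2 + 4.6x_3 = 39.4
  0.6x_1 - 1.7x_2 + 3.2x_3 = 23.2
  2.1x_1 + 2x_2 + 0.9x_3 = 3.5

Row-reduce the augmented matrix:
R1 ← R1 / (1/5).
R2 ← R2 + 3·R1.
R3 ← R3 − 3/5·R1.
R4 ← R4 − 21/10·R1.
R2 ← R2 / (-29/10).
R1 ← R1 − 3/2·R2.
R3 ← R3 + 13/5·R2.
R4 ← R4 + 23/20·R2.
R3 ← R3 / (-8377/290).
R1 ← R1 − 698/29·R3.
R2 ← R2 + 301/29·R3.
R4 ← R4 + 8377/290·R3.
R4 reduces to 0 = 0, so the extra equation is consistent.
Reading off the reduced rows gives x_1 = 1, x_2 = -2, x_3 = 6.

x_1 = 1, x_2 = -2, x_3 = 6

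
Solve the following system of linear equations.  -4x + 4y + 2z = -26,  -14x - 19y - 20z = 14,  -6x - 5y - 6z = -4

Row-reduce:
R1 ← R1 / (-4).
R2 ← R2 + 14·R1.
R3 ← R3 + 6·R1.
R2 ← R2 / (-33).
R1 ← R1 + 1·R2.
R3 ← R3 + 11·R2.
Rank is 2 with 3 unknowns, leaving z free.

infinitely many solutions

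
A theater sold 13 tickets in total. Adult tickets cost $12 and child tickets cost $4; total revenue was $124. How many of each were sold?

adult tickets: 9, child tickets: 4

Let a = adult tickets, c = child tickets.
  a + c = 13
  12a + 4c = 124
Row-reduce the augmented matrix:
R2 ← R2 − 12·R1.
R2 ← R2 / (-8).
R1 ← R1 − 1·R2.
Reading off the reduced rows gives a = 9, c = 4.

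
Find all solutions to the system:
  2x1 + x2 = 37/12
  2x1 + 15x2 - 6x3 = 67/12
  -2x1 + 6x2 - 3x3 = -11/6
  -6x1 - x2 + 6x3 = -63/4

Row-reduce the augmented matrix:
R1 ← R1 / (2).
R2 ← R2 − 2·R1.
R3 ← R3 + 2·R1.
R4 ← R4 + 6·R1.
R2 ← R2 / (14).
R1 ← R1 − 1/2·R2.
R3 ← R3 − 7·R2.
R4 ← R4 − 2·R2.
Swap R3 and R4.
R3 ← R3 / (48/7).
R1 ← R1 − 3/14·R3.
R2 ← R2 + 3/7·R3.
R4 reduces to 0 = 0, so the extra equation is consistent.
Reading off the reduced rows gives x1 = 5/3, x2 = -1/4, x3 = -1.

x1 = 5/3, x2 = -1/4, x3 = -1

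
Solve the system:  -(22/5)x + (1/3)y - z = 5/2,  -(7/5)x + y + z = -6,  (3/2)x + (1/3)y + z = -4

Row-reduce:
R1 ← R1 / (-22/5).
R2 ← R2 + 7/5·R1.
R3 ← R3 − 3/2·R1.
R2 ← R2 / (59/66).
R1 ← R1 + 5/66·R2.
R3 ← R3 − 59/132·R2.
Row 3 reduces to 0 = 1/4, a contradiction. The system is inconsistent.

no solution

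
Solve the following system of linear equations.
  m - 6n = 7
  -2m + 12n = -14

infinitely many solutions

Row-reduce:
R2 ← R2 + 2·R1.
Rank is 1 with 2 unknowns, leaving n free.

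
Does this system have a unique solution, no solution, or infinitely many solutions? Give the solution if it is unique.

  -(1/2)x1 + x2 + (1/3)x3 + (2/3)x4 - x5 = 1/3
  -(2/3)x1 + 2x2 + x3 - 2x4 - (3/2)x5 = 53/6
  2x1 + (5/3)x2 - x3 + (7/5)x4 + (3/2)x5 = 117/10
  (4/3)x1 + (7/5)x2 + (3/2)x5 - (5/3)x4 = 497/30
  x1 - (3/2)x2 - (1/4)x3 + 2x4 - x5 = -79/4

x1 = -2, x2 = 6, x3 = -1, x4 = -2, x5 = 5

Row-reduce the augmented matrix:
R1 ← R1 / (-1/2).
R2 ← R2 + 2/3·R1.
R3 ← R3 − 2·R1.
R4 ← R4 − 4/3·R1.
R5 ← R5 − 1·R1.
R2 ← R2 / (2/3).
R1 ← R1 + 2·R2.
R3 ← R3 − 17/3·R2.
R4 ← R4 − 61/15·R2.
R5 ← R5 − 1/2·R2.
R3 ← R3 / (-79/18).
R1 ← R1 − 1·R3.
R2 ← R2 − 5/6·R3.
R4 ← R4 + 5/2·R3.
R4 ← R4 / (1694/1185).
R1 ← R1 + 1374/395·R4.
R2 ← R2 − 87/79·R4.
R3 ← R3 + 2576/395·R4.
R5 ← R5 − 11/2·R4.
R5 ← R5 / (-1439/308).
R1 ← R1 − 20241/8470·R5.
R2 ← R2 + 2763/3388·R5.
R3 ← R3 − 2877/1210·R5.
R4 ← R4 − 1107/3388·R5.
Reading off the reduced rows gives x1 = -2, x2 = 6, x3 = -1, x4 = -2, x5 = 5.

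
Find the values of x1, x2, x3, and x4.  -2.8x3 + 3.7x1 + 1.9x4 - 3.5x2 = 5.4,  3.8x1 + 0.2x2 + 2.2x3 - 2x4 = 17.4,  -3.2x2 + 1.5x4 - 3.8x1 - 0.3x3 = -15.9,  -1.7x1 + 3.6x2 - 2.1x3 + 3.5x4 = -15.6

Row-reduce the augmented matrix:
R1 ← R1 / (37/10).
R2 ← R2 − 19/5·R1.
R3 ← R3 + 19/5·R1.
R4 ← R4 + 17/10·R1.
R2 ← R2 / (702/185).
R1 ← R1 + 35/37·R2.
R3 ← R3 + 1257/185·R2.
R4 ← R4 − 737/370·R2.
R3 ← R3 / (1153/195).
R1 ← R1 − 119/234·R3.
R2 ← R2 − 313/234·R3.
R4 ← R4 + 14159/2340·R3.
R4 ← R4 / (568373/207540).
R1 ← R1 + 3317/20754·R4.
R2 ← R2 + 4597/20754·R4.
R3 ← R3 + 2120/3459·R4.
Reading off the reduced rows gives x1 = 3, x2 = 0, x3 = 0, x4 = -3.

x1 = 3, x2 = 0, x3 = 0, x4 = -3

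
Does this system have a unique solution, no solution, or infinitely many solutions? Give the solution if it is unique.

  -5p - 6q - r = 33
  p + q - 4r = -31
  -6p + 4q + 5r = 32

Row-reduce the augmented matrix:
R1 ← R1 / (-5).
R2 ← R2 − 1·R1.
R3 ← R3 + 6·R1.
R2 ← R2 / (-1/5).
R1 ← R1 − 6/5·R2.
R3 ← R3 − 56/5·R2.
R3 ← R3 / (-229).
R1 ← R1 + 25·R3.
R2 ← R2 − 21·R3.
Reading off the reduced rows gives p = -3, q = -4, r = 6.

p = -3, q = -4, r = 6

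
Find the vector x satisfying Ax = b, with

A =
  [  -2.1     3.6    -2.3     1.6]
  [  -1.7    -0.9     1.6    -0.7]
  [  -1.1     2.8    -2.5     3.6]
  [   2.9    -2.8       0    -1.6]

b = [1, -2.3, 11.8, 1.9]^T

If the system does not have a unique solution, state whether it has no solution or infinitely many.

x_1 = -1, x_2 = -4, x_3 = -3, x_4 = 4

Row-reduce the augmented matrix:
R1 ← R1 / (-21/10).
R2 ← R2 + 17/10·R1.
R3 ← R3 + 11/10·R1.
R4 ← R4 − 29/10·R1.
R2 ← R2 / (-267/70).
R1 ← R1 + 12/7·R2.
R3 ← R3 − 32/35·R2.
R4 ← R4 − 76/35·R2.
R3 ← R3 / (-1864/4005).
R1 ← R1 + 41/89·R3.
R2 ← R2 + 727/801·R3.
R4 ← R4 + 1931/1602·R3.
R4 ← R4 / (-60027/9320).
R1 ← R1 + 1981/932·R4.
R2 ← R2 + 3663/932·R4.
R3 ← R3 + 4573/932·R4.
Reading off the reduced rows gives x_1 = -1, x_2 = -4, x_3 = -3, x_4 = 4.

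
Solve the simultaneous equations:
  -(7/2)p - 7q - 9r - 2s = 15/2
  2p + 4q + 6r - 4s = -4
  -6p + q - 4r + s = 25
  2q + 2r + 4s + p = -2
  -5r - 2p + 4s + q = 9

no solution

Row-reduce:
R1 ← R1 / (-7/2).
R2 ← R2 − 2·R1.
R3 ← R3 + 6·R1.
R4 ← R4 − 1·R1.
R5 ← R5 + 2·R1.
Swap R2 and R3.
R2 ← R2 / (13).
R1 ← R1 − 2·R2.
R5 ← R5 − 5·R2.
R3 ← R3 / (6/7).
R1 ← R1 − 74/91·R3.
R2 ← R2 − 80/91·R3.
R4 ← R4 + 4/7·R3.
R5 ← R5 + 387/91·R3.
Swap R4 and R5.
R4 ← R4 / (-287/13).
R1 ← R1 − 62/13·R4.
R2 ← R2 − 73/13·R4.
R3 ← R3 + 6·R4.
Row 5 reduces to 0 = 1/3, a contradiction. The system is inconsistent.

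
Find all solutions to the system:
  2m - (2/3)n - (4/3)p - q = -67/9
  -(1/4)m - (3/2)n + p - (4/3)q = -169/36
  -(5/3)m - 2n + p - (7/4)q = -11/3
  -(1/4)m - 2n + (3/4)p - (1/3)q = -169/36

m = -2, n = 5/2, p = 1/3, q = 4/3

Row-reduce the augmented matrix:
R1 ← R1 / (2).
R2 ← R2 + 1/4·R1.
R3 ← R3 + 5/3·R1.
R4 ← R4 + 1/4·R1.
R2 ← R2 / (-19/12).
R1 ← R1 + 1/3·R2.
R3 ← R3 + 23/9·R2.
R4 ← R4 + 25/12·R2.
R3 ← R3 / (-83/57).
R1 ← R1 + 16/19·R3.
R2 ← R2 + 10/19·R3.
R4 ← R4 + 39/76·R3.
R4 ← R4 / (2047/1328).
R1 ← R1 + 5/83·R4.
R2 ← R2 − 250/249·R4.
R3 ← R3 − 157/996·R4.
Reading off the reduced rows gives m = -2, n = 5/2, p = 1/3, q = 4/3.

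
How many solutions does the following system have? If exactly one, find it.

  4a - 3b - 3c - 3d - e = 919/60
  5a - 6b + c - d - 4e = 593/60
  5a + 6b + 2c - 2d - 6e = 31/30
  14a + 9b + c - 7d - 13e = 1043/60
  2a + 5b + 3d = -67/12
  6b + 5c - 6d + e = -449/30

a = 1/3, b = -4/5, c = -8/3, d = -3/4, e = -4/3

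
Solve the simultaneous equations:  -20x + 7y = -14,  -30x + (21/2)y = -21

Row-reduce:
R1 ← R1 / (-20).
R2 ← R2 + 30·R1.
Rank is 1 with 2 unknowns, leaving y free.

infinitely many solutions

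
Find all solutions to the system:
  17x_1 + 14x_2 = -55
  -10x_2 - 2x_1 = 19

Row-reduce the augmented matrix:
R1 ← R1 / (17).
R2 ← R2 + 2·R1.
R2 ← R2 / (-142/17).
R1 ← R1 − 14/17·R2.
Reading off the reduced rows gives x_1 = -2, x_2 = -3/2.

x_1 = -2, x_2 = -3/2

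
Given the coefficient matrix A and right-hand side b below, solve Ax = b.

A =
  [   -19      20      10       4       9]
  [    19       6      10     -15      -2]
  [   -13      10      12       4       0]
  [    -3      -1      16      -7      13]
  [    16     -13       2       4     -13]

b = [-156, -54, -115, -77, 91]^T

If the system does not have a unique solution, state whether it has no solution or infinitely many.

Row-reduce the augmented matrix:
R1 ← R1 / (-19).
R2 ← R2 − 19·R1.
R3 ← R3 + 13·R1.
R4 ← R4 + 3·R1.
R5 ← R5 − 16·R1.
R2 ← R2 / (26).
R1 ← R1 + 20/19·R2.
R3 ← R3 + 70/19·R2.
R4 ← R4 + 79/19·R2.
R5 ← R5 − 73/19·R2.
R3 ← R3 / (1974/247).
R1 ← R1 − 70/247·R3.
R2 ← R2 − 10/13·R3.
R4 ← R4 − 4352/247·R3.
R5 ← R5 − 1844/247·R3.
R4 ← R4 / (-17251/1974).
R1 ← R1 + 91/141·R4.
R2 ← R2 + 779/1974·R4.
R3 ← R3 + 73/1974·R4.
R5 ← R5 − 18299/1974·R4.
R5 ← R5 / (412666/17251).
R1 ← R1 + 2370/1327·R5.
R2 ← R2 + 5542/17251·R5.
R3 ← R3 + 25819/34502·R5.
R4 ← R4 + 47549/17251·R5.
Reading off the reduced rows gives x_1 = 3, x_2 = -4, x_3 = -4, x_4 = 3, x_5 = 1.

x_1 = 3, x_2 = -4, x_3 = -4, x_4 = 3, x_5 = 1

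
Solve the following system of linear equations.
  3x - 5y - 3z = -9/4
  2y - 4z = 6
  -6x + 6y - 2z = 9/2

Row-reduce the augmented matrix:
R1 ← R1 / (3).
R3 ← R3 + 6·R1.
R2 ← R2 / (2).
R1 ← R1 + 5/3·R2.
R3 ← R3 + 4·R2.
R3 ← R3 / (-16).
R1 ← R1 + 13/3·R3.
R2 ← R2 + 2·R3.
Reading off the reduced rows gives x = 1, y = 3/2, z = -3/4.

x = 1, y = 3/2, z = -3/4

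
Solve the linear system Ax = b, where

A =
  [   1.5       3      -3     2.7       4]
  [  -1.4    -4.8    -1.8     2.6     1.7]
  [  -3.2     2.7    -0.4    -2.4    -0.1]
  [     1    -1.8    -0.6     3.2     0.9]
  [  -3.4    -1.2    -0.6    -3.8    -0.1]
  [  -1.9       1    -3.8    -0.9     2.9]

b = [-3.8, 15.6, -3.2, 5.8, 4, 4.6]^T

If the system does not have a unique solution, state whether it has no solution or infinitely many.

x_1 = -1, x_2 = -2, x_3 = -3, x_4 = 1, x_5 = -2

Row-reduce the augmented matrix:
R1 ← R1 / (3/2).
R2 ← R2 + 7/5·R1.
R3 ← R3 + 16/5·R1.
R4 ← R4 − 1·R1.
R5 ← R5 + 17/5·R1.
R6 ← R6 + 19/10·R1.
R2 ← R2 / (-2).
R1 ← R1 − 2·R2.
R3 ← R3 − 91/10·R2.
R4 ← R4 + 19/5·R2.
R5 ← R5 − 28/5·R2.
R6 ← R6 − 24/5·R2.
R3 ← R3 / (-2773/100).
R1 ← R1 + 33/5·R3.
R2 ← R2 − 23/10·R3.
R4 ← R4 − 507/50·R3.
R5 ← R5 + 507/25·R3.
R6 ← R6 + 466/25·R3.
R4 ← R4 / (98391/69325).
R1 ← R1 − 7981/13865·R4.
R2 ← R2 + 968/2773·R4.
R3 ← R3 + 13328/13865·R4.
R5 ← R5 + 196782/69325·R4.
R6 ← R6 + 43121/13865·R4.
Swap R5 and R6.
R5 ← R5 / (-1186627/983910).
R1 ← R1 − 6399/32797·R5.
R2 ← R2 − 4093/98391·R5.
R3 ← R3 + 76927/65594·R5.
R4 ← R4 − 780/32797·R5.
R6 reduces to 0 = 0, so the extra equation is consistent.
Reading off the reduced rows gives x_1 = -1, x_2 = -2, x_3 = -3, x_4 = 1, x_5 = -2.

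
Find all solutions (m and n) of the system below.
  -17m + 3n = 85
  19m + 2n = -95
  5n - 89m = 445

Row-reduce the augmented matrix:
R1 ← R1 / (-17).
R2 ← R2 − 19·R1.
R3 ← R3 + 89·R1.
R2 ← R2 / (91/17).
R1 ← R1 + 3/17·R2.
R3 ← R3 + 182/17·R2.
R3 reduces to 0 = 0, so the extra equation is consistent.
Reading off the reduced rows gives m = -5, n = 0.

m = -5, n = 0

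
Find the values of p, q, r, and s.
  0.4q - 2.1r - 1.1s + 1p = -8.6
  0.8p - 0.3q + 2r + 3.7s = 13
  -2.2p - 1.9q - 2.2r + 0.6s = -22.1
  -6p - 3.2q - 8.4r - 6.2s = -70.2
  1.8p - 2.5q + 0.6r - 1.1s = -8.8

Row-reduce the augmented matrix:
R2 ← R2 − 4/5·R1.
R3 ← R3 + 11/5·R1.
R4 ← R4 + 6·R1.
R5 ← R5 − 9/5·R1.
R2 ← R2 / (-31/50).
R1 ← R1 − 2/5·R2.
R3 ← R3 + 51/50·R2.
R4 ← R4 + 4/5·R2.
R5 ← R5 + 161/50·R2.
R3 ← R3 / (-3991/310).
R1 ← R1 − 17/62·R3.
R2 ← R2 + 184/31·R3.
R4 ← R4 + 3991/155·R3.
R5 ← R5 + 4567/310·R3.
Swap R4 and R5.
R4 ← R4 / (-486961/39910).
R1 ← R1 − 13215/7982·R4.
R2 ← R2 + 12269/3991·R4.
R3 ← R3 − 2900/3991·R4.
R5 reduces to 0 = 0, so the extra equation is consistent.
Reading off the reduced rows gives p = 1, q = 5, r = 5, s = 1.

p = 1, q = 5, r = 5, s = 1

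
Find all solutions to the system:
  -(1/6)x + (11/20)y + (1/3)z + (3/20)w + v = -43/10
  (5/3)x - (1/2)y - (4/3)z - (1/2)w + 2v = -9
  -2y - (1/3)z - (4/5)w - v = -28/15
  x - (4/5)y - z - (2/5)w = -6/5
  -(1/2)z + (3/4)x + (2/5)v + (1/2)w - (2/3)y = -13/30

Row-reduce:
R1 ← R1 / (-1/6).
R2 ← R2 − 5/3·R1.
R4 ← R4 − 1·R1.
R5 ← R5 − 3/4·R1.
R2 ← R2 / (5).
R1 ← R1 + 33/10·R2.
R3 ← R3 + 2·R2.
R4 ← R4 − 5/2·R2.
R5 ← R5 − 217/120·R2.
R3 ← R3 / (7/15).
R1 ← R1 + 17/25·R3.
R2 ← R2 − 2/5·R3.
R5 ← R5 − 83/300·R3.
Swap R4 and R5.
R4 ← R4 / (1103/1050).
R1 ← R1 + 144/175·R4.
R2 ← R2 − 19/35·R4.
R3 ← R3 + 6/7·R4.
Row 5 reduces to 0 = -1, a contradiction. The system is inconsistent.

no solution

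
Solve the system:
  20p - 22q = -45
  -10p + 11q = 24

Row-reduce:
R1 ← R1 / (20).
R2 ← R2 + 10·R1.
Row 2 reduces to 0 = 3/2, a contradiction. The system is inconsistent.

no solution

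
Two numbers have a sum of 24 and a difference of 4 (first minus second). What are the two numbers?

first number: 14, second number: 10

Let x = first number, y = second number.
  x + y = 24
  x - y = 4
Row-reduce the augmented matrix:
R2 ← R2 − 1·R1.
R2 ← R2 / (-2).
R1 ← R1 − 1·R2.
Reading off the reduced rows gives x = 14, y = 10.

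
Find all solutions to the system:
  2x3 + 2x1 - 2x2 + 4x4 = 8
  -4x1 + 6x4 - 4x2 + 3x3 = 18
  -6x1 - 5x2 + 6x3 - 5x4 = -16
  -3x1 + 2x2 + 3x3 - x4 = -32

Row-reduce the augmented matrix:
R1 ← R1 / (2).
R2 ← R2 + 4·R1.
R3 ← R3 + 6·R1.
R4 ← R4 + 3·R1.
R2 ← R2 / (-8).
R1 ← R1 + 1·R2.
R3 ← R3 + 11·R2.
R4 ← R4 + 1·R2.
R3 ← R3 / (19/8).
R1 ← R1 − 1/8·R3.
R2 ← R2 + 7/8·R3.
R4 ← R4 − 41/8·R3.
R4 ← R4 / (564/19).
R1 ← R1 − 17/19·R4.
R2 ← R2 + 119/19·R4.
R3 ← R3 + 98/19·R4.
Reading off the reduced rows gives x1 = 0, x2 = -6, x3 = -6, x4 = 2.

x1 = 0, x2 = -6, x3 = -6, x4 = 2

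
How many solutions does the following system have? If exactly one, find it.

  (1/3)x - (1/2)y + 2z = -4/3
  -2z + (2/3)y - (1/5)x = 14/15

infinitely many solutions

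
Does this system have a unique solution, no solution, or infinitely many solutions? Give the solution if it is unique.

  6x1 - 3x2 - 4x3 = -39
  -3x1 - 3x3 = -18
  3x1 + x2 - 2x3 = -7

x1 = 0, x2 = 5, x3 = 6

Row-reduce the augmented matrix:
R1 ← R1 / (6).
R2 ← R2 + 3·R1.
R3 ← R3 − 3·R1.
R2 ← R2 / (-3/2).
R1 ← R1 + 1/2·R2.
R3 ← R3 − 5/2·R2.
R3 ← R3 / (-25/3).
R1 ← R1 − 1·R3.
R2 ← R2 − 10/3·R3.
Reading off the reduced rows gives x1 = 0, x2 = 5, x3 = 6.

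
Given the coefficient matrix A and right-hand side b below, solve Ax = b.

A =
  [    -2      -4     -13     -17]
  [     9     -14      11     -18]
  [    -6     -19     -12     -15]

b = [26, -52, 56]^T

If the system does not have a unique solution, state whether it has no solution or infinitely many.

infinitely many solutions

Row-reduce:
R1 ← R1 / (-2).
R2 ← R2 − 9·R1.
R3 ← R3 + 6·R1.
R2 ← R2 / (-32).
R1 ← R1 − 2·R2.
R3 ← R3 + 7·R2.
R3 ← R3 / (2393/64).
R1 ← R1 − 113/32·R3.
R2 ← R2 − 95/64·R3.
Rank is 3 with 4 unknowns, leaving x_4 free.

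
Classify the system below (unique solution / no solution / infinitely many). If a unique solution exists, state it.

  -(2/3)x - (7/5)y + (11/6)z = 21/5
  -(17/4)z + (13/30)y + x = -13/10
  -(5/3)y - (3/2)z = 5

Row-reduce:
R1 ← R1 / (-2/3).
R2 ← R2 − 1·R1.
R2 ← R2 / (-5/3).
R1 ← R1 − 21/10·R2.
R3 ← R3 + 5/3·R2.
Rank is 2 with 3 unknowns, leaving z free.

infinitely many solutions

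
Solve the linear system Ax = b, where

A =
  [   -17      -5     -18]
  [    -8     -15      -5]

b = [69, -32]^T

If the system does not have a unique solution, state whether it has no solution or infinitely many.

infinitely many solutions

Row-reduce:
R1 ← R1 / (-17).
R2 ← R2 + 8·R1.
R2 ← R2 / (-215/17).
R1 ← R1 − 5/17·R2.
Rank is 2 with 3 unknowns, leaving x_3 free.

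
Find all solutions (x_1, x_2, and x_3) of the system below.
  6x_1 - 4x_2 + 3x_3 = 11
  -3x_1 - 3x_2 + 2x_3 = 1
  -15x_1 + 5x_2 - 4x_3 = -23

Row-reduce:
R1 ← R1 / (6).
R2 ← R2 + 3·R1.
R3 ← R3 + 15·R1.
R2 ← R2 / (-5).
R1 ← R1 + 2/3·R2.
R3 ← R3 + 5·R2.
Row 3 reduces to 0 = -2, a contradiction. The system is inconsistent.

no solution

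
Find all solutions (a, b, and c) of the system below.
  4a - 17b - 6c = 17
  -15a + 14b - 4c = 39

infinitely many solutions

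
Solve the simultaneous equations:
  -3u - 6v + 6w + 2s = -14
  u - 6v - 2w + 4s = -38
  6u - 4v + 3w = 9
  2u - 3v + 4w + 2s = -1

Row-reduce the augmented matrix:
R1 ← R1 / (-3).
R2 ← R2 − 1·R1.
R3 ← R3 − 6·R1.
R4 ← R4 − 2·R1.
R2 ← R2 / (-8).
R1 ← R1 − 2·R2.
R3 ← R3 + 16·R2.
R4 ← R4 + 7·R2.
R3 ← R3 / (15).
R1 ← R1 + 2·R3.
R4 ← R4 − 8·R3.
R4 ← R4 / (377/180).
R1 ← R1 + 19/90·R4.
R2 ← R2 + 7/12·R4.
R3 ← R3 + 16/45·R4.
Reading off the reduced rows gives u = 2, v = 3, w = 3, s = -4.

u = 2, v = 3, w = 3, s = -4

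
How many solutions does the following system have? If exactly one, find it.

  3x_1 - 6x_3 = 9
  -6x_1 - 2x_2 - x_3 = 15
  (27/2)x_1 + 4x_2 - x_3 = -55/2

no solution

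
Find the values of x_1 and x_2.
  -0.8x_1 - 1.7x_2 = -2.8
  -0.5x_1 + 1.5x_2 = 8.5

x_1 = -5, x_2 = 4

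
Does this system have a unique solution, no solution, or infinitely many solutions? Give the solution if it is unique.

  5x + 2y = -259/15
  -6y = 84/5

x = -7/3, y = -14/5

Row-reduce the augmented matrix:
R1 ← R1 / (5).
R2 ← R2 / (-6).
R1 ← R1 − 2/5·R2.
Reading off the reduced rows gives x = -7/3, y = -14/5.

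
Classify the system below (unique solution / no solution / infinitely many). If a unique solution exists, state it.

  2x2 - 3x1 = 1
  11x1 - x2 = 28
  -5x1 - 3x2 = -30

Row-reduce the augmented matrix:
R1 ← R1 / (-3).
R2 ← R2 − 11·R1.
R3 ← R3 + 5·R1.
R2 ← R2 / (19/3).
R1 ← R1 + 2/3·R2.
R3 ← R3 + 19/3·R2.
R3 reduces to 0 = 0, so the extra equation is consistent.
Reading off the reduced rows gives x1 = 3, x2 = 5.

x1 = 3, x2 = 5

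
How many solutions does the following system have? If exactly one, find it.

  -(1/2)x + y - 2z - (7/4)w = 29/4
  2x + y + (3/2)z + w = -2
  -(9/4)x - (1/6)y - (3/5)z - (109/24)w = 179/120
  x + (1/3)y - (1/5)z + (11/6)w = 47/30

no solution

Row-reduce:
R1 ← R1 / (-1/2).
R2 ← R2 − 2·R1.
R3 ← R3 + 9/4·R1.
R4 ← R4 − 1·R1.
R2 ← R2 / (5).
R1 ← R1 + 2·R2.
R3 ← R3 + 14/3·R2.
R4 ← R4 − 7/3·R2.
R3 ← R3 / (7/3).
R1 ← R1 − 7/5·R3.
R2 ← R2 + 13/10·R3.
R4 ← R4 + 7/6·R3.
Row 4 reduces to 0 = 1/2, a contradiction. The system is inconsistent.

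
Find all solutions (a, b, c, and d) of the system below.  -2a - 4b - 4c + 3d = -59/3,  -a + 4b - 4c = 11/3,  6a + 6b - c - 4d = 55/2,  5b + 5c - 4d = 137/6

Row-reduce the augmented matrix:
R1 ← R1 / (-2).
R2 ← R2 + 1·R1.
R3 ← R3 − 6·R1.
R2 ← R2 / (6).
R1 ← R1 − 2·R2.
R3 ← R3 + 6·R2.
R4 ← R4 − 5·R2.
R3 ← R3 / (-15).
R1 ← R1 − 8/3·R3.
R2 ← R2 + 1/3·R3.
R4 ← R4 − 20/3·R3.
R4 ← R4 / (-43/36).
R1 ← R1 + 17/45·R4.
R2 ← R2 + 59/180·R4.
R3 ← R3 + 7/30·R4.
Reading off the reduced rows gives a = 1, b = 5/3, c = 1/2, d = -3.

a = 1, b = 5/3, c = 1/2, d = -3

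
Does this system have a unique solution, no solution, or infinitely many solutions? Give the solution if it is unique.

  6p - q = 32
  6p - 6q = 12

Row-reduce the augmented matrix:
R1 ← R1 / (6).
R2 ← R2 − 6·R1.
R2 ← R2 / (-5).
R1 ← R1 + 1/6·R2.
Reading off the reduced rows gives p = 6, q = 4.

p = 6, q = 4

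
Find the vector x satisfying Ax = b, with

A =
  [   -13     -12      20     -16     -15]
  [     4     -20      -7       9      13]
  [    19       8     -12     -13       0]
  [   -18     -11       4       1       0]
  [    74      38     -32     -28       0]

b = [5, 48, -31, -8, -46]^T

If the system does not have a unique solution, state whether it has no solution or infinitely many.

Row-reduce:
R1 ← R1 / (-13).
R2 ← R2 − 4·R1.
R3 ← R3 − 19·R1.
R4 ← R4 + 18·R1.
R5 ← R5 − 74·R1.
R2 ← R2 / (-308/13).
R1 ← R1 − 12/13·R2.
R3 ← R3 + 124/13·R2.
R4 ← R4 − 73/13·R2.
R5 ← R5 + 394/13·R2.
R3 ← R3 / (123/7).
R1 ← R1 + 11/7·R3.
R2 ← R2 − 1/28·R3.
R4 ← R4 + 669/28·R3.
R5 ← R5 − 1161/14·R3.
R4 ← R4 / (-49765/1804).
R1 ← R1 + 907/451·R4.
R2 ← R2 + 171/1804·R4.
R3 ← R3 + 976/451·R4.
R5 ← R5 − 49765/902·R4.
Rank is 4 with 5 unknowns, leaving x_5 free.

infinitely many solutions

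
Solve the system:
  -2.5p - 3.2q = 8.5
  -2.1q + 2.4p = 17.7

Row-reduce the augmented matrix:
R1 ← R1 / (-5/2).
R2 ← R2 − 12/5·R1.
R2 ← R2 / (-1293/250).
R1 ← R1 − 32/25·R2.
Reading off the reduced rows gives p = 3, q = -5.

p = 3, q = -5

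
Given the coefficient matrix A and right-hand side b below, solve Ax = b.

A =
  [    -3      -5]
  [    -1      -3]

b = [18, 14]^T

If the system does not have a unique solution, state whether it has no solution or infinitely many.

x_1 = 4, x_2 = -6

Row-reduce the augmented matrix:
R1 ← R1 / (-3).
R2 ← R2 + 1·R1.
R2 ← R2 / (-4/3).
R1 ← R1 − 5/3·R2.
Reading off the reduced rows gives x_1 = 4, x_2 = -6.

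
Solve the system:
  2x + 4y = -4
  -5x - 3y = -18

Row-reduce the augmented matrix:
R1 ← R1 / (2).
R2 ← R2 + 5·R1.
R2 ← R2 / (7).
R1 ← R1 − 2·R2.
Reading off the reduced rows gives x = 6, y = -4.

x = 6, y = -4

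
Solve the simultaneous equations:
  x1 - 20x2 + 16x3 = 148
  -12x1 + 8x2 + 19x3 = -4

Row-reduce:
R2 ← R2 + 12·R1.
R2 ← R2 / (-232).
R1 ← R1 + 20·R2.
Rank is 2 with 3 unknowns, leaving x3 free.

infinitely many solutions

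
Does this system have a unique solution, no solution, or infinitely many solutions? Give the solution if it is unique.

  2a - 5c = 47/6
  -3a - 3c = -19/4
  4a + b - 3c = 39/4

a = 9/4, b = -5/4, c = -2/3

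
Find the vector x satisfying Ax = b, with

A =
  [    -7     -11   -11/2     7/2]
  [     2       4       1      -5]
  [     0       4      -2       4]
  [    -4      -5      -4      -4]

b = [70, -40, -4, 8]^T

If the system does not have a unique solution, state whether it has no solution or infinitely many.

no solution

Row-reduce:
R1 ← R1 / (-7).
R2 ← R2 − 2·R1.
R4 ← R4 + 4·R1.
R2 ← R2 / (6/7).
R1 ← R1 − 11/7·R2.
R3 ← R3 − 4·R2.
R4 ← R4 − 9/7·R2.
R3 ← R3 / (2/3).
R1 ← R1 − 11/6·R3.
R2 ← R2 + 2/3·R3.
Row 4 reduces to 0 = -2, a contradiction. The system is inconsistent.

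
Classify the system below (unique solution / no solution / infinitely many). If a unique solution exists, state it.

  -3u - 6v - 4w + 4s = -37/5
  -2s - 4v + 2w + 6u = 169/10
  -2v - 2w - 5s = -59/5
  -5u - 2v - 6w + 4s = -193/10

Row-reduce the augmented matrix:
R1 ← R1 / (-3).
R2 ← R2 − 6·R1.
R4 ← R4 + 5·R1.
R2 ← R2 / (-16).
R1 ← R1 − 2·R2.
R3 ← R3 + 2·R2.
R4 ← R4 − 8·R2.
R3 ← R3 / (-5/4).
R1 ← R1 − 7/12·R3.
R2 ← R2 − 3/8·R3.
R4 ← R4 + 7/3·R3.
R4 ← R4 / (166/15).
R1 ← R1 + 49/15·R4.
R2 ← R2 + 21/10·R4.
R3 ← R3 − 23/5·R4.
Reading off the reduced rows gives u = 2, v = -3/5, w = 11/4, s = 3/2.

u = 2, v = -3/5, w = 11/4, s = 3/2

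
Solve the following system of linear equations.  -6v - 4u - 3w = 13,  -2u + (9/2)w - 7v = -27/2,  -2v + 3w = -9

Row-reduce:
R1 ← R1 / (-4).
R2 ← R2 + 2·R1.
R2 ← R2 / (-4).
R1 ← R1 − 3/2·R2.
R3 ← R3 + 2·R2.
Row 3 reduces to 0 = 1, a contradiction. The system is inconsistent.

no solution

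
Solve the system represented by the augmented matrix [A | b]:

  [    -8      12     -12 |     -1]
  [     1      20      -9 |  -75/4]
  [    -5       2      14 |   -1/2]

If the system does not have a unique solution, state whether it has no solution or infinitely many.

Row-reduce the augmented matrix:
R1 ← R1 / (-8).
R2 ← R2 − 1·R1.
R3 ← R3 + 5·R1.
R2 ← R2 / (43/2).
R1 ← R1 + 3/2·R2.
R3 ← R3 + 11/2·R2.
R3 ← R3 / (809/43).
R1 ← R1 − 33/43·R3.
R2 ← R2 + 21/43·R3.
Reading off the reduced rows gives x_1 = -1, x_2 = -1, x_3 = -1/4.

x_1 = -1, x_2 = -1, x_3 = -1/4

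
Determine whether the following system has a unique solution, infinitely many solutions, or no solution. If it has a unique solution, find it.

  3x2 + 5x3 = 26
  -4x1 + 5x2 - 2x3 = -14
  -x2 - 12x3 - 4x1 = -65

Row-reduce:
Swap R1 and R2.
R1 ← R1 / (-4).
R3 ← R3 + 4·R1.
R2 ← R2 / (3).
R1 ← R1 + 5/4·R2.
R3 ← R3 + 6·R2.
Row 3 reduces to 0 = 1, a contradiction. The system is inconsistent.

no solution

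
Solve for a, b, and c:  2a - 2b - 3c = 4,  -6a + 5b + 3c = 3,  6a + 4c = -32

Row-reduce the augmented matrix:
R1 ← R1 / (2).
R2 ← R2 + 6·R1.
R3 ← R3 − 6·R1.
R2 ← R2 / (-1).
R1 ← R1 + 1·R2.
R3 ← R3 − 6·R2.
R3 ← R3 / (-23).
R1 ← R1 − 9/2·R3.
R2 ← R2 − 6·R3.
Reading off the reduced rows gives a = -4, b = -3, c = -2.

a = -4, b = -3, c = -2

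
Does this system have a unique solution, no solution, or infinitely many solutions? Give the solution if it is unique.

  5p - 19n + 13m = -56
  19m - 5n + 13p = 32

infinitely many solutions

Row-reduce:
R1 ← R1 / (13).
R2 ← R2 − 19·R1.
R2 ← R2 / (296/13).
R1 ← R1 + 19/13·R2.
Rank is 2 with 3 unknowns, leaving p free.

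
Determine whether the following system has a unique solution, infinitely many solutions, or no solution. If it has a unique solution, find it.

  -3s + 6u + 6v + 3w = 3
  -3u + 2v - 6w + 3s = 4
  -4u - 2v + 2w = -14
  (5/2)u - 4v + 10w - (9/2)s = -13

infinitely many solutions

Row-reduce:
R1 ← R1 / (6).
R2 ← R2 + 3·R1.
R3 ← R3 + 4·R1.
R4 ← R4 − 5/2·R1.
R2 ← R2 / (5).
R1 ← R1 − 1·R2.
R3 ← R3 − 2·R2.
R4 ← R4 + 13/2·R2.
R3 ← R3 / (29/5).
R1 ← R1 − 7/5·R3.
R2 ← R2 + 9/10·R3.
R4 ← R4 − 29/10·R3.
Rank is 3 with 4 unknowns, leaving s free.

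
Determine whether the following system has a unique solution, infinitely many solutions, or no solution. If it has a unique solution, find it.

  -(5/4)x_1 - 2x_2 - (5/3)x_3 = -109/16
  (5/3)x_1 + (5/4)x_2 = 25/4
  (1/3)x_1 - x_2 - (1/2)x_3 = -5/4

x_1 = 9/4, x_2 = 2, x_3 = 0

Row-reduce the augmented matrix:
R1 ← R1 / (-5/4).
R2 ← R2 − 5/3·R1.
R3 ← R3 − 1/3·R1.
R2 ← R2 / (-17/12).
R1 ← R1 − 8/5·R2.
R3 ← R3 + 23/15·R2.
R3 ← R3 / (149/102).
R1 ← R1 + 20/17·R3.
R2 ← R2 − 80/51·R3.
Reading off the reduced rows gives x_1 = 9/4, x_2 = 2, x_3 = 0.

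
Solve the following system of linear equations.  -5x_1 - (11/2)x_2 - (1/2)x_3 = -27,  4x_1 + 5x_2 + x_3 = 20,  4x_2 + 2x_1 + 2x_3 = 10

no solution

Row-reduce:
R1 ← R1 / (-5).
R2 ← R2 − 4·R1.
R3 ← R3 − 2·R1.
R2 ← R2 / (3/5).
R1 ← R1 − 11/10·R2.
R3 ← R3 − 9/5·R2.
Row 3 reduces to 0 = 4, a contradiction. The system is inconsistent.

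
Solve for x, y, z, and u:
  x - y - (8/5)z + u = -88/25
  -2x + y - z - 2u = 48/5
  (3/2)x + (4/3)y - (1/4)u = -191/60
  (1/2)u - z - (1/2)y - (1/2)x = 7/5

x = -3, y = 4/5, z = -4/5, u = -1

Row-reduce the augmented matrix:
R2 ← R2 + 2·R1.
R3 ← R3 − 3/2·R1.
R4 ← R4 + 1/2·R1.
R2 ← R2 / (-1).
R1 ← R1 + 1·R2.
R3 ← R3 − 17/6·R2.
R4 ← R4 + 1·R2.
R3 ← R3 / (-19/2).
R1 ← R1 − 13/5·R3.
R2 ← R2 − 21/5·R3.
R4 ← R4 − 12/5·R3.
R4 ← R4 / (53/95).
R1 ← R1 − 99/190·R4.
R2 ← R2 + 147/190·R4.
R3 ← R3 − 7/38·R4.
Reading off the reduced rows gives x = -3, y = 4/5, z = -4/5, u = -1.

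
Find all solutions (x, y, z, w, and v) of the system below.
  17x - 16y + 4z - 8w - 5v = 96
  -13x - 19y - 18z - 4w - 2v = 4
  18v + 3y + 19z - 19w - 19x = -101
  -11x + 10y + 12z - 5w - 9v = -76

infinitely many solutions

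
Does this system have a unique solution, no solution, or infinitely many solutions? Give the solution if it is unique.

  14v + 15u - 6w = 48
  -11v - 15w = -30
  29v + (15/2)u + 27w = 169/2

no solution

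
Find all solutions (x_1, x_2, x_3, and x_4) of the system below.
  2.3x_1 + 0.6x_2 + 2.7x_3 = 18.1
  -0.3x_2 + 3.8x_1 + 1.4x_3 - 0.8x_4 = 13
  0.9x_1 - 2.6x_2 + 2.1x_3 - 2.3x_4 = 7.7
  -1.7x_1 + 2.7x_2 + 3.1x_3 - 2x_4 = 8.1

Row-reduce the augmented matrix:
R1 ← R1 / (23/10).
R2 ← R2 − 19/5·R1.
R3 ← R3 − 9/10·R1.
R4 ← R4 + 17/10·R1.
R2 ← R2 / (-297/230).
R1 ← R1 − 6/23·R2.
R3 ← R3 + 326/115·R2.
R4 ← R4 − 723/230·R2.
R3 ← R3 / (1048/135).
R1 ← R1 − 5/9·R3.
R2 ← R2 − 64/27·R3.
R4 ← R4 + 106/45·R3.
R4 ← R4 / (-237043/57640).
R1 ← R1 + 2829/23056·R4.
R2 ← R2 − 1132/1441·R4.
R3 ← R3 + 1615/23056·R4.
Reading off the reduced rows gives x_1 = 2, x_2 = 0, x_3 = 5, x_4 = 2.

x_1 = 2, x_2 = 0, x_3 = 5, x_4 = 2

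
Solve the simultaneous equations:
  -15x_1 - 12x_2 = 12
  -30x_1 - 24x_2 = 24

infinitely many solutions

Row-reduce:
R1 ← R1 / (-15).
R2 ← R2 + 30·R1.
Rank is 1 with 2 unknowns, leaving x_2 free.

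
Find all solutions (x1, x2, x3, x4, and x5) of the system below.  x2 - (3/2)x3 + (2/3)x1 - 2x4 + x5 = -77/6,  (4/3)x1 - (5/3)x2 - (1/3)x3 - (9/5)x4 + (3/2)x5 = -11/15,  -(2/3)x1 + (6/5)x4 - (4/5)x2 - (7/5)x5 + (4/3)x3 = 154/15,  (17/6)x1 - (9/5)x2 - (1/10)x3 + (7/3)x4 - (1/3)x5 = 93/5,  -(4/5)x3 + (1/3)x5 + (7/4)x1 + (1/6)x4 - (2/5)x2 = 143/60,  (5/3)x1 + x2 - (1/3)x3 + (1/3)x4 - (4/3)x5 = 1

Row-reduce:
R1 ← R1 / (2/3).
R2 ← R2 − 4/3·R1.
R3 ← R3 + 2/3·R1.
R4 ← R4 − 17/6·R1.
R5 ← R5 − 7/4·R1.
R6 ← R6 − 5/3·R1.
R2 ← R2 / (-11/3).
R1 ← R1 − 3/2·R2.
R3 ← R3 − 1/5·R2.
R4 ← R4 + 121/20·R2.
R5 ← R5 + 121/40·R2.
R6 ← R6 + 3/2·R2.
R3 ← R3 / (-7/330).
R1 ← R1 + 51/44·R3.
R2 ← R2 + 8/11·R3.
R4 ← R4 − 15/8·R3.
R5 ← R5 − 15/16·R3.
R6 ← R6 − 307/132·R3.
R4 ← R4 / (-55549/1050).
R1 ← R1 − 1227/35·R4.
R2 ← R2 − 159/7·R4.
R3 ← R3 − 1122/35·R4.
R5 ← R5 + 55549/2100·R4.
R6 ← R6 + 7363/105·R4.
Swap R5 and R6.
R5 ← R5 / (507343/111098).
R1 ← R1 + 159693/55549·R5.
R2 ← R2 + 169068/55549·R5.
R3 ← R3 + 278856/55549·R5.
R4 ← R4 − 87205/111098·R5.
Row 6 reduces to 0 = -1/2, a contradiction. The system is inconsistent.

no solution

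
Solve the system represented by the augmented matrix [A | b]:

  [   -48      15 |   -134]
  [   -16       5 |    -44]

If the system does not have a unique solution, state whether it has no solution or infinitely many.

no solution

Row-reduce:
R1 ← R1 / (-48).
R2 ← R2 + 16·R1.
Row 2 reduces to 0 = 2/3, a contradiction. The system is inconsistent.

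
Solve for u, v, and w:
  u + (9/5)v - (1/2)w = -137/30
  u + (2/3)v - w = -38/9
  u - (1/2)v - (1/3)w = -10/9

Row-reduce the augmented matrix:
R2 ← R2 − 1·R1.
R3 ← R3 − 1·R1.
R2 ← R2 / (-17/15).
R1 ← R1 − 9/5·R2.
R3 ← R3 + 23/10·R2.
R3 ← R3 / (241/204).
R1 ← R1 + 22/17·R3.
R2 ← R2 − 15/34·R3.
Reading off the reduced rows gives u = -1, v = -4/3, w = 7/3.

u = -1, v = -4/3, w = 7/3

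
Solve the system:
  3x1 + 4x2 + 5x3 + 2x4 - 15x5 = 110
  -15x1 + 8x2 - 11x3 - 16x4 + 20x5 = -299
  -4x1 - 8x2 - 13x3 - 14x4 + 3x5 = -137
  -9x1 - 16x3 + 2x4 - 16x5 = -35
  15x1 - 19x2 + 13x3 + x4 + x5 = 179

x1 = 3, x2 = -3, x3 = 6, x4 = 4, x5 = -5

Row-reduce the augmented matrix:
R1 ← R1 / (3).
R2 ← R2 + 15·R1.
R3 ← R3 + 4·R1.
R4 ← R4 + 9·R1.
R5 ← R5 − 15·R1.
R2 ← R2 / (28).
R1 ← R1 − 4/3·R2.
R3 ← R3 + 8/3·R2.
R4 ← R4 − 12·R2.
R5 ← R5 + 39·R2.
R3 ← R3 / (-5).
R1 ← R1 − 1·R3.
R2 ← R2 − 1/2·R3.
R4 ← R4 + 7·R3.
R5 ← R5 − 15/2·R3.
R4 ← R4 / (572/21).
R1 ← R1 + 10/7·R4.
R2 ← R2 + 59/42·R4.
R3 ← R3 − 50/21·R4.
R5 ← R5 + 493/14·R4.
R5 ← R5 / (-240829/5720).
R1 ← R1 + 10237/1430·R5.
R2 ← R2 + 25813/5720·R5.
R3 ← R3 − 7147/1430·R5.
R4 ← R4 + 661/2860·R5.
Reading off the reduced rows gives x1 = 3, x2 = -3, x3 = 6, x4 = 4, x5 = -5.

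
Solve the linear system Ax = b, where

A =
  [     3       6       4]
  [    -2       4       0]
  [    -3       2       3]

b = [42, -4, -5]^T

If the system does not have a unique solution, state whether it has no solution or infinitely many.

x_1 = 6, x_2 = 2, x_3 = 3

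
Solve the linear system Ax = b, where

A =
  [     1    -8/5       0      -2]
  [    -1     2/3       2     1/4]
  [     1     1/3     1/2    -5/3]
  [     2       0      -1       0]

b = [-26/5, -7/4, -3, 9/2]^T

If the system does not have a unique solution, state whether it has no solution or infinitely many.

Row-reduce the augmented matrix:
R2 ← R2 + 1·R1.
R3 ← R3 − 1·R1.
R4 ← R4 − 2·R1.
R2 ← R2 / (-14/15).
R1 ← R1 + 8/5·R2.
R3 ← R3 − 29/15·R2.
R4 ← R4 − 16/5·R2.
R3 ← R3 / (65/14).
R1 ← R1 + 24/7·R3.
R2 ← R2 + 15/7·R3.
R4 ← R4 − 41/7·R3.
R4 ← R4 / (1679/780).
R1 ← R1 + 93/65·R4.
R2 ← R2 − 37/104·R4.
R3 ← R3 + 553/780·R4.
Reading off the reduced rows gives x_1 = 2, x_2 = 3/4, x_3 = -1/2, x_4 = 3.

x_1 = 2, x_2 = 3/4, x_3 = -1/2, x_4 = 3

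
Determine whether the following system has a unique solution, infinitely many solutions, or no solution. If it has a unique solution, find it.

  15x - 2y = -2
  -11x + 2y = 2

x = 0, y = 1

Row-reduce the augmented matrix:
R1 ← R1 / (15).
R2 ← R2 + 11·R1.
R2 ← R2 / (8/15).
R1 ← R1 + 2/15·R2.
Reading off the reduced rows gives x = 0, y = 1.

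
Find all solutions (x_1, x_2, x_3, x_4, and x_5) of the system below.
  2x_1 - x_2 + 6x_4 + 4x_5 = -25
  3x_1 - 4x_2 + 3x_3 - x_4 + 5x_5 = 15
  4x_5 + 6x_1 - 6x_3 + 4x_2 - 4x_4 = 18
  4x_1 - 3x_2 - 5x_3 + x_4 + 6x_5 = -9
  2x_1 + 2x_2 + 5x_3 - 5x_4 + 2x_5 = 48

x_1 = -5, x_2 = 3, x_3 = 2, x_4 = -6, x_5 = 6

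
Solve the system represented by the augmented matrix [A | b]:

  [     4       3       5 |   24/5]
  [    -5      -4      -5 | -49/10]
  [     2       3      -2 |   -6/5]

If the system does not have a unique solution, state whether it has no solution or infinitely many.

x_1 = -1/2, x_2 = 3/5, x_3 = 1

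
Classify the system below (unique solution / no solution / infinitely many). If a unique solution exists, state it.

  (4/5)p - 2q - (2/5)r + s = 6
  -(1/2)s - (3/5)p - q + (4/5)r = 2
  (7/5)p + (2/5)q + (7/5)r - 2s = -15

Row-reduce:
R1 ← R1 / (4/5).
R2 ← R2 + 3/5·R1.
R3 ← R3 − 7/5·R1.
R2 ← R2 / (-5/2).
R1 ← R1 + 5/2·R2.
R3 ← R3 − 39/10·R2.
R3 ← R3 / (72/25).
R1 ← R1 + 1·R3.
R2 ← R2 + 1/5·R3.
Rank is 3 with 4 unknowns, leaving s free.

infinitely many solutions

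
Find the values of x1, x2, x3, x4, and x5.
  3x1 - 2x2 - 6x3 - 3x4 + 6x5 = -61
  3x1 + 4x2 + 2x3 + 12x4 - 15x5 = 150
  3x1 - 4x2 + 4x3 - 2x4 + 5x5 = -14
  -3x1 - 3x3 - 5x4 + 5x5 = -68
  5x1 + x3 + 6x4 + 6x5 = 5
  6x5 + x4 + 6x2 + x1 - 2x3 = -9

Row-reduce the augmented matrix:
R1 ← R1 / (3).
R2 ← R2 − 3·R1.
R3 ← R3 − 3·R1.
R4 ← R4 + 3·R1.
R5 ← R5 − 5·R1.
R6 ← R6 − 1·R1.
R2 ← R2 / (6).
R1 ← R1 + 2/3·R2.
R3 ← R3 + 2·R2.
R4 ← R4 + 2·R2.
R5 ← R5 − 10/3·R2.
R6 ← R6 − 20/3·R2.
R3 ← R3 / (38/3).
R1 ← R1 + 10/9·R3.
R2 ← R2 − 4/3·R3.
R4 ← R4 + 19/3·R3.
R5 ← R5 − 59/9·R3.
R6 ← R6 + 80/9·R3.
Swap R4 and R5.
R4 ← R4 / (-25/57).
R1 ← R1 − 68/57·R4.
R2 ← R2 − 71/38·R4.
R3 ← R3 − 9/19·R4.
R6 ← R6 + 596/57·R4.
Swap R5 and R6.
R5 ← R5 / (-6494/25).
R1 ← R1 − 777/25·R5.
R2 ← R2 − 1191/25·R5.
R3 ← R3 − 303/25·R5.
R4 ← R4 + 673/25·R5.
R6 reduces to 0 = 0, so the extra equation is consistent.
Reading off the reduced rows gives x1 = 6, x2 = 5, x3 = 5, x4 = 1, x5 = -6.

x1 = 6, x2 = 5, x3 = 5, x4 = 1, x5 = -6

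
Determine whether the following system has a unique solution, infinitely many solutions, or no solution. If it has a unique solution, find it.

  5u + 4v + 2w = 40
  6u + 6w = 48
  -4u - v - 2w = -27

u = 4, v = 3, w = 4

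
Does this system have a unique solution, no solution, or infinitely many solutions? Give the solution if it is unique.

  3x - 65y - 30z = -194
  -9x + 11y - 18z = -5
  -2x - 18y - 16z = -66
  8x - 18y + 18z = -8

Row-reduce:
R1 ← R1 / (3).
R2 ← R2 + 9·R1.
R3 ← R3 + 2·R1.
R4 ← R4 − 8·R1.
R2 ← R2 / (-184).
R1 ← R1 + 65/3·R2.
R3 ← R3 + 184/3·R2.
R4 ← R4 − 466/3·R2.
Swap R3 and R4.
R3 ← R3 / (157/23).
R1 ← R1 − 125/46·R3.
R2 ← R2 − 27/46·R3.
Row 4 reduces to 0 = 1/3, a contradiction. The system is inconsistent.

no solution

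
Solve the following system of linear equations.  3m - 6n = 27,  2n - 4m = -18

Row-reduce the augmented matrix:
R1 ← R1 / (3).
R2 ← R2 + 4·R1.
R2 ← R2 / (-6).
R1 ← R1 + 2·R2.
Reading off the reduced rows gives m = 3, n = -3.

m = 3, n = -3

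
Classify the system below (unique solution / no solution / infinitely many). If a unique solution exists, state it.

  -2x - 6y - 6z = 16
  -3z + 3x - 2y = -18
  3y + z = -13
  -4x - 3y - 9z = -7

x = -5, y = -6, z = 5

Row-reduce the augmented matrix:
R1 ← R1 / (-2).
R2 ← R2 − 3·R1.
R4 ← R4 + 4·R1.
R2 ← R2 / (-11).
R1 ← R1 − 3·R2.
R3 ← R3 − 3·R2.
R4 ← R4 − 9·R2.
R3 ← R3 / (-25/11).
R1 ← R1 + 3/11·R3.
R2 ← R2 − 12/11·R3.
R4 ← R4 + 75/11·R3.
R4 reduces to 0 = 0, so the extra equation is consistent.
Reading off the reduced rows gives x = -5, y = -6, z = 5.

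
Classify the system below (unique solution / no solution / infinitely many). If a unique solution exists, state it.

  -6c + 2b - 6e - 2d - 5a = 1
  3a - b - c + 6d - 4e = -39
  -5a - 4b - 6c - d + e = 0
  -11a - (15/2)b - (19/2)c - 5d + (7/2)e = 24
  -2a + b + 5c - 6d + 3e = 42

no solution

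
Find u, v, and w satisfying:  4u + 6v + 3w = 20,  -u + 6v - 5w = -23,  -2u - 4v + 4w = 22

Row-reduce the augmented matrix:
R1 ← R1 / (4).
R2 ← R2 + 1·R1.
R3 ← R3 + 2·R1.
R2 ← R2 / (15/2).
R1 ← R1 − 3/2·R2.
R3 ← R3 + 1·R2.
R3 ← R3 / (74/15).
R1 ← R1 − 8/5·R3.
R2 ← R2 + 17/30·R3.
Reading off the reduced rows gives u = -1, v = 1, w = 6.

u = -1, v = 1, w = 6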